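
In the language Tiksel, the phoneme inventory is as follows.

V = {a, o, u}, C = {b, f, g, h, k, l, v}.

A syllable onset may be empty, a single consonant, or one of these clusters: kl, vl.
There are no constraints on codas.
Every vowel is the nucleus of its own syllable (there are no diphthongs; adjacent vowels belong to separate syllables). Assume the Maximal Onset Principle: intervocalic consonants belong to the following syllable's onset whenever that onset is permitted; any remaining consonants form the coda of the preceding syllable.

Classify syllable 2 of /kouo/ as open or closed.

The vowels are o, u, o — 3 nuclei, so 3 syllables.
V1 /o/ – V2 /u/: no consonants, so the boundary falls immediately after /o/.
V2 /u/ – V3 /o/: hiatus — the boundary sits between the two vowels.
So the parse is ko.u.o.
Syllable 2 is /u/; it ends in its nucleus with no coda, so it is open.

open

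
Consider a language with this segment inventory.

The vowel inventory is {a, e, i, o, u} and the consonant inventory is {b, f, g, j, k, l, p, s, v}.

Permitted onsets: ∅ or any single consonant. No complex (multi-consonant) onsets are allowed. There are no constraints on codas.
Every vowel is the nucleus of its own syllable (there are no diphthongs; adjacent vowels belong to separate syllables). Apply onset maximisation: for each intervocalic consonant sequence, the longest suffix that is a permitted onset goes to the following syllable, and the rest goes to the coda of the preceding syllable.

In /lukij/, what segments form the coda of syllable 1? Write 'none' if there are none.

The vowels are u, i — 2 nuclei, so 2 syllables.
/u…i/ gap (V1→V2): just /k/ — single C goes to the following onset.
Syllabification: lu.kij.
Syllable 1 is /lu/: onset /l/, nucleus /u/, coda ∅.

none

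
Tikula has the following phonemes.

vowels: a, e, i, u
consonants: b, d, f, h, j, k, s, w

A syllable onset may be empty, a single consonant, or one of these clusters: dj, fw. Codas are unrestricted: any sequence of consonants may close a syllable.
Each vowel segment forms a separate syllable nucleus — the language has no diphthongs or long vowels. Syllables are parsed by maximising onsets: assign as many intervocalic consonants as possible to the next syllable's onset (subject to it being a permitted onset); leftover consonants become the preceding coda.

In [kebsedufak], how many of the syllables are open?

2

Vowels present: e, e, u, a; each is a nucleus, giving 4 syllables.
/e…e/ gap (V1→V2): /bs/ splits as /b/ + /s/ (/s/ is the longest suffix that is a licit onset).
/e…u/ gap (V2→V3): /d/ → onset of the next syllable (single consonants are always licit onsets).
/u…a/ gap (V3→V4): just /f/ — single C goes to the following onset.
Putting it together: keb.se.du.fak.
Classifying each syllable: /keb/ (closed), /se/ (open), /du/ (open), /fak/ (closed).
Open syllables: 2.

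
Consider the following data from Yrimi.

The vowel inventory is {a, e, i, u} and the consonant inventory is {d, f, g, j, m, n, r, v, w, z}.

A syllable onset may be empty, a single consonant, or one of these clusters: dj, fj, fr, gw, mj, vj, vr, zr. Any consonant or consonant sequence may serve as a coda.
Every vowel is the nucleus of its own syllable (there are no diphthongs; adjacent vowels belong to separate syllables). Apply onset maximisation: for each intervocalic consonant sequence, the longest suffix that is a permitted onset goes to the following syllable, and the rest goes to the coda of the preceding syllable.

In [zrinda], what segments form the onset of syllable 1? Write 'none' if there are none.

zr

Vowels present: i, a; each is a nucleus, giving 2 syllables.
/i…a/ gap (V1→V2): /nd/; trying suffixes from longest down, /d/ is the first permitted one, so coda /n/ | onset /d/.
So the parse is zrin.da.
Syllable 1 is /zrin/: onset /zr/, nucleus /i/, coda /n/.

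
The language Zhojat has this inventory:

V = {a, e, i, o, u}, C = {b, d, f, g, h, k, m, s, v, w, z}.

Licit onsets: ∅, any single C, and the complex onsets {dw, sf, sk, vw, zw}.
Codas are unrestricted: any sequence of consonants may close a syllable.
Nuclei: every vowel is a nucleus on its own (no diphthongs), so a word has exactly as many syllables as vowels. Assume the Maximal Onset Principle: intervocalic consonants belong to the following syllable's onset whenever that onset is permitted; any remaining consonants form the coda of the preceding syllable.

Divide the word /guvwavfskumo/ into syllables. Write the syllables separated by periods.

gu.vwavf.sku.mo

Nuclei (vowels): u, a, u, o → 4 syllables.
σ1/σ2 boundary: /vw/ is a licit onset in full, so it all attaches to the next syllable.
σ2/σ3 boundary: /vfsk/; trying suffixes from longest down, /sk/ is the first permitted one, so coda /vf/ | onset /sk/.
σ3/σ4 boundary: just /m/ — single C goes to the following onset.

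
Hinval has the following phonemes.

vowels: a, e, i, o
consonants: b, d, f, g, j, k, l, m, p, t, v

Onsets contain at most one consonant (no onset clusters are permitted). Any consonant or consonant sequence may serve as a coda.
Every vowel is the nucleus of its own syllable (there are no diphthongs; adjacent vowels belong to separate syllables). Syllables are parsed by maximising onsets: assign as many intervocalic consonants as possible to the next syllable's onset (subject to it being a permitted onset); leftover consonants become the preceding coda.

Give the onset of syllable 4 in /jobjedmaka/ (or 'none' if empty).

k

Vowels present: o, e, a, a; each is a nucleus, giving 4 syllables.
σ1/σ2 boundary: cluster /bj/ — the longest permitted-onset suffix is /j/; onset = /j/, preceding coda = /b/.
σ2/σ3 boundary: /dm/ — longest licit onset from the right is /m/, leaving /d/ as coda.
σ3/σ4 boundary: /k/ → onset of the next syllable (single consonants are always licit onsets).
Putting it together: job.jed.ma.ka.
Syllable 4 is /ka/: onset /k/, nucleus /a/, coda ∅.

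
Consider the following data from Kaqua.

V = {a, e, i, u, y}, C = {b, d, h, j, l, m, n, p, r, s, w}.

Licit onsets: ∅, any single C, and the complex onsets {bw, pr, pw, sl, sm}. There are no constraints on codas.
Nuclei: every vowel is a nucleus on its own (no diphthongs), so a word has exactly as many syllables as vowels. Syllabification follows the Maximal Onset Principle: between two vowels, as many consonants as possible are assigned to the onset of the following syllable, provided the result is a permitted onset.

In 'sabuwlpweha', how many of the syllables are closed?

1

The vowels are a, u, e, a — 4 nuclei, so 4 syllables.
V1 /a/ – V2 /u/: /b/ is a single consonant, so it becomes the next onset.
V2 /u/ – V3 /e/: /wlpw/ — longest licit onset from the right is /pw/, leaving /wl/ as coda.
V3 /e/ – V4 /a/: just /h/ — single C goes to the following onset.
Putting it together: sa.buwl.pwe.ha.
Classifying each syllable: /sa/ (open), /buwl/ (closed), /pwe/ (open), /ha/ (open).
Closed syllables: 1.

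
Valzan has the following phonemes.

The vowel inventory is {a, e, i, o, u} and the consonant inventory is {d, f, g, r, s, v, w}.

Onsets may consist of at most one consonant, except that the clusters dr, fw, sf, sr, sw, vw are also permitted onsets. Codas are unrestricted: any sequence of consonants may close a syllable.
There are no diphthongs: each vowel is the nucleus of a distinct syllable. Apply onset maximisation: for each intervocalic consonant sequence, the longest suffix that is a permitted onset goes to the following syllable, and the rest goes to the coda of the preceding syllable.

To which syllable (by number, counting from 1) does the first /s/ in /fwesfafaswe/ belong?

The vowels are e, a, a, e — 4 nuclei, so 4 syllables.
/e…a/ gap (V1→V2): cluster /sf/ — /sf/ is itself a permitted onset, so the whole cluster goes right; preceding coda = ∅.
/a…a/ gap (V2→V3): /f/ is a single consonant, so it becomes the next onset.
/a…e/ gap (V3→V4): /sw/ — entire cluster is a permitted onset → onset /sw/, coda ∅.
Putting it together: fwe.sfa.fa.swe.
The first /s/ is in the onset of syllable 2 (/sfa/).

2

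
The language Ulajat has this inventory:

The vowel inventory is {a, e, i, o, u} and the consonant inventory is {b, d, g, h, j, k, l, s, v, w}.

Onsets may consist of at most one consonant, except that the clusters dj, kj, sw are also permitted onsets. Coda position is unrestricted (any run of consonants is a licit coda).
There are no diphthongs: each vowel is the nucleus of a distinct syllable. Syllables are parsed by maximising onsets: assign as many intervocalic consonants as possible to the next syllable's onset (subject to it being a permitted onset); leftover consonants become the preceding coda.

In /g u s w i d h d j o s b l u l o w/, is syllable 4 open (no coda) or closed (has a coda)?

open

Nuclei (vowels): u, i, o, u, o → 5 syllables.
Between /u/ (V1) and /i/ (V2): /sw/ — entire cluster is a permitted onset → onset /sw/, coda ∅.
Between /i/ (V2) and /o/ (V3): /dhdj/; trying suffixes from longest down, /dj/ is the first permitted one, so coda /dh/ | onset /dj/.
Between /o/ (V3) and /u/ (V4): /sbl/ splits as /sb/ + /l/ (/l/ is the longest suffix that is a licit onset).
Between /u/ (V4) and /o/ (V5): just /l/ — single C goes to the following onset.
Result: gu.swidh.djosb.lu.low.
Syllable 4 is /lu/; it ends in its nucleus with no coda, so it is open.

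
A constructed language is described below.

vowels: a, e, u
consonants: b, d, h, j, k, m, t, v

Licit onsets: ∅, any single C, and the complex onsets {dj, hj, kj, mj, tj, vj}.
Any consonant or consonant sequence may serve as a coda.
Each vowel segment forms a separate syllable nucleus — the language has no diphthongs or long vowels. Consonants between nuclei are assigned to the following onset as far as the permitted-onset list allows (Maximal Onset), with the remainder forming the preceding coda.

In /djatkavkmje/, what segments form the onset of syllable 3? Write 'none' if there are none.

mj

The vowels are a, a, e — 3 nuclei, so 3 syllables.
σ1/σ2 boundary: cluster /tk/ — the longest permitted-onset suffix is /k/; onset = /k/, preceding coda = /t/.
σ2/σ3 boundary: /vkmj/; trying suffixes from longest down, /mj/ is the first permitted one, so coda /vk/ | onset /mj/.
Putting it together: djat.kavk.mje.
Syllable 3 is /mje/: onset /mj/, nucleus /e/, coda ∅.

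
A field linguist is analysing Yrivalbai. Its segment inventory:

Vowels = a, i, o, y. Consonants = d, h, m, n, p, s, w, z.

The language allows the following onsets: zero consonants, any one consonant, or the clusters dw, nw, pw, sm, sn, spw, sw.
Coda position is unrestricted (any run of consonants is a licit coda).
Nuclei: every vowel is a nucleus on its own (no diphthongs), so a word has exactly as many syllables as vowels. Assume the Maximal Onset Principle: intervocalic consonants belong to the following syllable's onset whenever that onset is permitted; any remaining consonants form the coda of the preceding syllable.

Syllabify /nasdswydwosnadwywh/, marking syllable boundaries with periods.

Vowels present: a, y, o, a, y; each is a nucleus, giving 5 syllables.
σ1/σ2 boundary: cluster /sdsw/ — the longest permitted-onset suffix is /sw/; onset = /sw/, preceding coda = /sd/.
σ2/σ3 boundary: /dw/ is a licit onset in full, so it all attaches to the next syllable.
σ3/σ4 boundary: /sn/ — entire cluster is a permitted onset → onset /sn/, coda ∅.
σ4/σ5 boundary: cluster /dw/ — /dw/ is itself a permitted onset, so the whole cluster goes right; preceding coda = ∅.

nasd.swy.dwo.sna.dwywh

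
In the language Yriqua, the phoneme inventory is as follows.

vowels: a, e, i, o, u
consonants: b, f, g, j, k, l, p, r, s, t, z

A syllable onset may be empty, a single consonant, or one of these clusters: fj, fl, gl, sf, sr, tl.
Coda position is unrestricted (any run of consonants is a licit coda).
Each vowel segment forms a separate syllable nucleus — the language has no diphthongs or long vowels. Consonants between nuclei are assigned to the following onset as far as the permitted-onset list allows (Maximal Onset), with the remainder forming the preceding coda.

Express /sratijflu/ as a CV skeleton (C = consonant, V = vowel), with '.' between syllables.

CCV.CVC.CCV

Nuclei (vowels): a, i, u → 3 syllables.
σ1/σ2 boundary: /t/ → onset of the next syllable (single consonants are always licit onsets).
σ2/σ3 boundary: /jfl/ — longest licit onset from the right is /fl/, leaving /j/ as coda.
So the parse is sra.tij.flu.
Mapping each syllable to C/V: /sra/ → CCV, /tij/ → CVC, /flu/ → CCV.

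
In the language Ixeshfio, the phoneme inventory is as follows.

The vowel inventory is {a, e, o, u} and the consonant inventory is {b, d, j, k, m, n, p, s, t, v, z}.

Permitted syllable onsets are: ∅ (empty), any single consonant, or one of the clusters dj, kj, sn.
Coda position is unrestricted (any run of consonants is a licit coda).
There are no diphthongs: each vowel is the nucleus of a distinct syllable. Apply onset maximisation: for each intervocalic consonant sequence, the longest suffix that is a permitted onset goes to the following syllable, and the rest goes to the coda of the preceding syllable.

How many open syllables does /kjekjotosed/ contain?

3

The vowels are e, o, o, e — 4 nuclei, so 4 syllables.
σ1/σ2 boundary: /kj/ is a licit onset in full, so it all attaches to the next syllable.
σ2/σ3 boundary: /t/ → onset of the next syllable (single consonants are always licit onsets).
σ3/σ4 boundary: /s/ is a single consonant, so it becomes the next onset.
Syllabification: kje.kjo.to.sed.
Classifying each syllable: /kje/ (open), /kjo/ (open), /to/ (open), /sed/ (closed).
Open syllables: 3.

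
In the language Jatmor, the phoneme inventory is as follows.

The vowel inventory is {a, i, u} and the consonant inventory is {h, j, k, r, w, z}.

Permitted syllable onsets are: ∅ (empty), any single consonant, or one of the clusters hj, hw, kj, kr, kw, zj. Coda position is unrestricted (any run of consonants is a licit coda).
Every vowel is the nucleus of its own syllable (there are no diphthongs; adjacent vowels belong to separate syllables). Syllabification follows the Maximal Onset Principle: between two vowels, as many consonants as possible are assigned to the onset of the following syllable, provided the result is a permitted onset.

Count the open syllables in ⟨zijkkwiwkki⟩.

1

The vowels are i, i, i — 3 nuclei, so 3 syllables.
V1 /i/ – V2 /i/: /jkkw/ — longest licit onset from the right is /kw/, leaving /jk/ as coda.
V2 /i/ – V3 /i/: /wkk/; trying suffixes from longest down, /k/ is the first permitted one, so coda /wk/ | onset /k/.
Result: zijk.kwiwk.ki.
Classifying each syllable: /zijk/ (closed), /kwiwk/ (closed), /ki/ (open).
Open syllables: 1.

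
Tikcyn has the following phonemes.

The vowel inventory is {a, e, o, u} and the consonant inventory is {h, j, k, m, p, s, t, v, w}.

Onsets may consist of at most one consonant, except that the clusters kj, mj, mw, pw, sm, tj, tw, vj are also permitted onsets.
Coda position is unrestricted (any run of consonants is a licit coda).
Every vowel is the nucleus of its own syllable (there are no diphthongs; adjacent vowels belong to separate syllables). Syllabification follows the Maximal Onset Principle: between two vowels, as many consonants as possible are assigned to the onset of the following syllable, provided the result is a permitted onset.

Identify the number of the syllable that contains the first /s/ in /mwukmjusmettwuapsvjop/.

Nuclei (vowels): u, u, e, u, a, o → 6 syllables.
σ1/σ2 boundary: /kmj/ splits as /k/ + /mj/ (/mj/ is the longest suffix that is a licit onset).
σ2/σ3 boundary: /sm/ is a licit onset in full, so it all attaches to the next syllable.
σ3/σ4 boundary: /ttw/; trying suffixes from longest down, /tw/ is the first permitted one, so coda /t/ | onset /tw/.
σ4/σ5 boundary: hiatus — the boundary sits between the two vowels.
σ5/σ6 boundary: /psvj/ — longest licit onset from the right is /vj/, leaving /ps/ as coda.
Syllabification: mwuk.mju.smet.twu.aps.vjop.
The first /s/ is in the onset of syllable 3 (/smet/).

3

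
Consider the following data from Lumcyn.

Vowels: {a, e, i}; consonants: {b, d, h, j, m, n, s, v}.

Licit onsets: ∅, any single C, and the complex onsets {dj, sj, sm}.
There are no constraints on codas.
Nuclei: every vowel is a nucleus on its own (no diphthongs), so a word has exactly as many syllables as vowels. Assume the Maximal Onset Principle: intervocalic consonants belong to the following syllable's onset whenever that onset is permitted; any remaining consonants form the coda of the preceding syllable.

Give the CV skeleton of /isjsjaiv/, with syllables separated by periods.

Vowels present: i, a, i; each is a nucleus, giving 3 syllables.
σ1/σ2 boundary: /sjsj/; trying suffixes from longest down, /sj/ is the first permitted one, so coda /sj/ | onset /sj/.
σ2/σ3 boundary: nothing intervenes; syllable break is V.V.
So the parse is isj.sja.iv.
Mapping each syllable to C/V: /isj/ → VCC, /sja/ → CCV, /iv/ → VC.

VCC.CCV.VC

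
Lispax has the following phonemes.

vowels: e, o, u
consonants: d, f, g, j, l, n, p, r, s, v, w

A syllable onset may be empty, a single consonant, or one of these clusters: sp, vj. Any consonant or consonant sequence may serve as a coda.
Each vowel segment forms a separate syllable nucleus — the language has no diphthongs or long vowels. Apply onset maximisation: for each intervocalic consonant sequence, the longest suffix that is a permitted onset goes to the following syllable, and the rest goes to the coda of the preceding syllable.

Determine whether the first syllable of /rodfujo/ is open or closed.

Nuclei (vowels): o, u, o → 3 syllables.
/o…u/ gap (V1→V2): /df/ — longest licit onset from the right is /f/, leaving /d/ as coda.
/u…o/ gap (V2→V3): just /j/ — single C goes to the following onset.
So the parse is rod.fu.jo.
Syllable 1 is /rod/ with coda /d/, so it is closed.

closed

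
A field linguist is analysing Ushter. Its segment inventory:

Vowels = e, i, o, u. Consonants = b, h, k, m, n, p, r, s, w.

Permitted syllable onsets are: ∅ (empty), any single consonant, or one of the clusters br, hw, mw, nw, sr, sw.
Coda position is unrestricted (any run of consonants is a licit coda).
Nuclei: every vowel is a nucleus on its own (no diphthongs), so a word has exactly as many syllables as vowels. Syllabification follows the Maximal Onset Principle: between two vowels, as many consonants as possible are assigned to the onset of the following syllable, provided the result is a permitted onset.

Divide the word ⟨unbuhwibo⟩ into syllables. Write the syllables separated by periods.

Nuclei (vowels): u, u, i, o → 4 syllables.
σ1/σ2 boundary: cluster /nb/ — the longest permitted-onset suffix is /b/; onset = /b/, preceding coda = /n/.
σ2/σ3 boundary: /hw/ is a licit onset in full, so it all attaches to the next syllable.
σ3/σ4 boundary: /b/ is a single consonant, so it becomes the next onset.

un.bu.hwi.bo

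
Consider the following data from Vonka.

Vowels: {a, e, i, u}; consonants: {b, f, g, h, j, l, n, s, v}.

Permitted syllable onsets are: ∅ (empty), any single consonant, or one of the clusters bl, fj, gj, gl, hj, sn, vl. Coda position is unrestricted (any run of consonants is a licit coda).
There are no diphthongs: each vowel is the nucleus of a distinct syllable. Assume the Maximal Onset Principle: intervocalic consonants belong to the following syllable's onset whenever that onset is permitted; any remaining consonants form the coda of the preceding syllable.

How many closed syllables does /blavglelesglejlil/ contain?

4

Nuclei (vowels): a, e, e, e, i → 5 syllables.
/a…e/ gap (V1→V2): cluster /vgl/ — the longest permitted-onset suffix is /gl/; onset = /gl/, preceding coda = /v/.
/e…e/ gap (V2→V3): /l/ is a single consonant, so it becomes the next onset.
/e…e/ gap (V3→V4): /sgl/ — longest licit onset from the right is /gl/, leaving /s/ as coda.
/e…i/ gap (V4→V5): cluster /jl/ — the longest permitted-onset suffix is /l/; onset = /l/, preceding coda = /j/.
Result: blav.gle.les.glej.lil.
Classifying each syllable: /blav/ (closed), /gle/ (open), /les/ (closed), /glej/ (closed), /lil/ (closed).
Closed syllables: 4.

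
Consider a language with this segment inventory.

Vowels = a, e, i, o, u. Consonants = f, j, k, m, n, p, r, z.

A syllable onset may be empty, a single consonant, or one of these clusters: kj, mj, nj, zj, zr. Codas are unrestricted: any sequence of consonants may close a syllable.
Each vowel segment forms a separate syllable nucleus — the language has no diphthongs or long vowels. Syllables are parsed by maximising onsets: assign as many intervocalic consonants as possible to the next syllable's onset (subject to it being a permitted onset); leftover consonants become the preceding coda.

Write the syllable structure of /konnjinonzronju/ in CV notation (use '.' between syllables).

CVC.CCV.CVC.CCV.CCV

Nuclei (vowels): o, i, o, o, u → 5 syllables.
Between /o/ (V1) and /i/ (V2): cluster /nnj/ — the longest permitted-onset suffix is /nj/; onset = /nj/, preceding coda = /n/.
Between /i/ (V2) and /o/ (V3): just /n/ — single C goes to the following onset.
Between /o/ (V3) and /o/ (V4): /nzr/ — longest licit onset from the right is /zr/, leaving /n/ as coda.
Between /o/ (V4) and /u/ (V5): /nj/ — entire cluster is a permitted onset → onset /nj/, coda ∅.
So the parse is kon.nji.non.zro.nju.
Mapping each syllable to C/V: /kon/ → CVC, /nji/ → CCV, /non/ → CVC, /zro/ → CCV, /nju/ → CCV.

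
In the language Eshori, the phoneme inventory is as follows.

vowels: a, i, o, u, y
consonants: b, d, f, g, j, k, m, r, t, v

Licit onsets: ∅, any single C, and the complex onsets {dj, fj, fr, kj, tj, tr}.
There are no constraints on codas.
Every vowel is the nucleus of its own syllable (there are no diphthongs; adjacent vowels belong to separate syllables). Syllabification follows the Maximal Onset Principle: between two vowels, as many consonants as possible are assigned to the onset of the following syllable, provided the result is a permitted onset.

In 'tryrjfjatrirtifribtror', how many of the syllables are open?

2

Vowels present: y, a, i, i, i, o; each is a nucleus, giving 6 syllables.
V1 /y/ – V2 /a/: /rjfj/; trying suffixes from longest down, /fj/ is the first permitted one, so coda /rj/ | onset /fj/.
V2 /a/ – V3 /i/: /tr/ — entire cluster is a permitted onset → onset /tr/, coda ∅.
V3 /i/ – V4 /i/: cluster /rt/ — the longest permitted-onset suffix is /t/; onset = /t/, preceding coda = /r/.
V4 /i/ – V5 /i/: cluster /fr/ — /fr/ is itself a permitted onset, so the whole cluster goes right; preceding coda = ∅.
V5 /i/ – V6 /o/: cluster /btr/ — the longest permitted-onset suffix is /tr/; onset = /tr/, preceding coda = /b/.
So the parse is tryrj.fja.trir.ti.frib.tror.
Classifying each syllable: /tryrj/ (closed), /fja/ (open), /trir/ (closed), /ti/ (open), /frib/ (closed), /tror/ (closed).
Open syllables: 2.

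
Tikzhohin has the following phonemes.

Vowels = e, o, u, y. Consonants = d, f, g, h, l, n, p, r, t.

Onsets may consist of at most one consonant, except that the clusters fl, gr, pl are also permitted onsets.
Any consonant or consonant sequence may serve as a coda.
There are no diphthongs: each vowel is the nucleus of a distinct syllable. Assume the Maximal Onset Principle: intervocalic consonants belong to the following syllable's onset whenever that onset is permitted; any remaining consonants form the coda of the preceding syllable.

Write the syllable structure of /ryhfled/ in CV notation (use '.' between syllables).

CVC.CCVC

The vowels are y, e — 2 nuclei, so 2 syllables.
V1 /y/ – V2 /e/: cluster /hfl/ — the longest permitted-onset suffix is /fl/; onset = /fl/, preceding coda = /h/.
So the parse is ryh.fled.
Mapping each syllable to C/V: /ryh/ → CVC, /fled/ → CCVC.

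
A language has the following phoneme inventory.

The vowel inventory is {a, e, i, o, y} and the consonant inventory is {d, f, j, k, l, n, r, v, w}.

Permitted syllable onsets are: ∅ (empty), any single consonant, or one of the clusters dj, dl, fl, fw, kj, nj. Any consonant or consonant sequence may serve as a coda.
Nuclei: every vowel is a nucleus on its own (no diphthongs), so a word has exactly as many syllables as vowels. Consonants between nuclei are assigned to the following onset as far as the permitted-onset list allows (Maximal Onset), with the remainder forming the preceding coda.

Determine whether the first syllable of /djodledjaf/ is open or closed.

open

Vowels present: o, e, a; each is a nucleus, giving 3 syllables.
σ1/σ2 boundary: /dl/ — entire cluster is a permitted onset → onset /dl/, coda ∅.
σ2/σ3 boundary: /dj/ — entire cluster is a permitted onset → onset /dj/, coda ∅.
Syllabification: djo.dle.djaf.
Syllable 1 is /djo/; it ends in its nucleus with no coda, so it is open.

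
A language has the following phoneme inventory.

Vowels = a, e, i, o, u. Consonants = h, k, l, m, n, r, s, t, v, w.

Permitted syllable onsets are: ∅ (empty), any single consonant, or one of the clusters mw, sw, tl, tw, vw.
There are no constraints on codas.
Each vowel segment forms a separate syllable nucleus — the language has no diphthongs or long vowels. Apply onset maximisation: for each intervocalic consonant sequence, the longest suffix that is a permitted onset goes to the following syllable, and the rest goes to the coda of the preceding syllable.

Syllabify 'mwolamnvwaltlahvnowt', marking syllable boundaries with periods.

mwo.lamn.vwal.tlahv.nowt

Nuclei (vowels): o, a, a, a, o → 5 syllables.
Between /o/ (V1) and /a/ (V2): /l/ → onset of the next syllable (single consonants are always licit onsets).
Between /a/ (V2) and /a/ (V3): /mnvw/; trying suffixes from longest down, /vw/ is the first permitted one, so coda /mn/ | onset /vw/.
Between /a/ (V3) and /a/ (V4): /ltl/ splits as /l/ + /tl/ (/tl/ is the longest suffix that is a licit onset).
Between /a/ (V4) and /o/ (V5): /hvn/ — longest licit onset from the right is /n/, leaving /hv/ as coda.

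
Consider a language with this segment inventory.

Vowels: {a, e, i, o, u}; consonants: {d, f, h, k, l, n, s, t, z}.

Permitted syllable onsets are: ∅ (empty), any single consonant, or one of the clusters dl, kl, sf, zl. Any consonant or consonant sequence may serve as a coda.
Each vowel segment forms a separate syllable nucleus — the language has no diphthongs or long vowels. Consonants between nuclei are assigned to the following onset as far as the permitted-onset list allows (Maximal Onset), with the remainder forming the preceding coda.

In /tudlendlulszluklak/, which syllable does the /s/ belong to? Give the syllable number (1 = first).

The vowels are u, e, u, u, a — 5 nuclei, so 5 syllables.
/u…e/ gap (V1→V2): cluster /dl/ — /dl/ is itself a permitted onset, so the whole cluster goes right; preceding coda = ∅.
/e…u/ gap (V2→V3): /ndl/; trying suffixes from longest down, /dl/ is the first permitted one, so coda /n/ | onset /dl/.
/u…u/ gap (V3→V4): cluster /lszl/ — the longest permitted-onset suffix is /zl/; onset = /zl/, preceding coda = /ls/.
/u…a/ gap (V4→V5): cluster /kl/ — /kl/ is itself a permitted onset, so the whole cluster goes right; preceding coda = ∅.
Syllabification: tu.dlen.dluls.zlu.klak.
The /s/ is in the coda of syllable 3 (/dluls/).

3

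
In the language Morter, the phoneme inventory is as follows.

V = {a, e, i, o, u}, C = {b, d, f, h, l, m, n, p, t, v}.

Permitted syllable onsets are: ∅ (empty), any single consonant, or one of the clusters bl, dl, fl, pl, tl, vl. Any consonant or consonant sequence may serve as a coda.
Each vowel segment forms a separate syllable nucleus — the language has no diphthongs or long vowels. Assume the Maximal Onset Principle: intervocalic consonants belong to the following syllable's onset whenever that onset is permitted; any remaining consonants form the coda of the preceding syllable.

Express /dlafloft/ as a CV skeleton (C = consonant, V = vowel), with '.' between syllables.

CCV.CCVCC

The vowels are a, o — 2 nuclei, so 2 syllables.
V1 /a/ – V2 /o/: cluster /fl/ — /fl/ is itself a permitted onset, so the whole cluster goes right; preceding coda = ∅.
Result: dla.floft.
Mapping each syllable to C/V: /dla/ → CCV, /floft/ → CCVCC.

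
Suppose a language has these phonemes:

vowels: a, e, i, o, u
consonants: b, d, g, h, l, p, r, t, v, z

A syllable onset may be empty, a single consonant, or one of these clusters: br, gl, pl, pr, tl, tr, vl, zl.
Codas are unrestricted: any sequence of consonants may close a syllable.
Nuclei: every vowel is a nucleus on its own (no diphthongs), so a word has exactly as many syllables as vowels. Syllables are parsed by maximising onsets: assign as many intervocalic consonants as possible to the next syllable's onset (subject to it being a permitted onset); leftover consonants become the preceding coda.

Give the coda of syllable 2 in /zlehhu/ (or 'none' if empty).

Nuclei (vowels): e, u → 2 syllables.
Between /e/ (V1) and /u/ (V2): /hh/ — longest licit onset from the right is /h/, leaving /h/ as coda.
Result: zleh.hu.
Syllable 2 is /hu/: onset /h/, nucleus /u/, coda ∅.

none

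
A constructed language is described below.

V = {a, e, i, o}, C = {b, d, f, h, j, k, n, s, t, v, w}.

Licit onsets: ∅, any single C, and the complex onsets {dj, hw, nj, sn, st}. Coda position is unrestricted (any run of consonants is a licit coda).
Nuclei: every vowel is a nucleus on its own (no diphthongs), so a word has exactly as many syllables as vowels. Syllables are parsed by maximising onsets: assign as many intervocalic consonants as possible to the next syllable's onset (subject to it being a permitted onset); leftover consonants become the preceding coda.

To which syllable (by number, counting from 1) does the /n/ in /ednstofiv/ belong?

1

Nuclei (vowels): e, o, i → 3 syllables.
/e…o/ gap (V1→V2): cluster /dnst/ — the longest permitted-onset suffix is /st/; onset = /st/, preceding coda = /dn/.
/o…i/ gap (V2→V3): /f/ → onset of the next syllable (single consonants are always licit onsets).
Result: edn.sto.fiv.
The /n/ is in the coda of syllable 1 (/edn/).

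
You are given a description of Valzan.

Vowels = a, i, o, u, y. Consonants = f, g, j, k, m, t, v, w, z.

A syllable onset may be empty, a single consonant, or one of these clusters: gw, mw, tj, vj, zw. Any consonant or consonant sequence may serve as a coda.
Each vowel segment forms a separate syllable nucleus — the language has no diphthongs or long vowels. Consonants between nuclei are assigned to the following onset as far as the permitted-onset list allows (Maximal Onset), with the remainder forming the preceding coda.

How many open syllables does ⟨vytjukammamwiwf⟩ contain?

3

The vowels are y, u, a, a, i — 5 nuclei, so 5 syllables.
σ1/σ2 boundary: /tj/ is a licit onset in full, so it all attaches to the next syllable.
σ2/σ3 boundary: /k/ is a single consonant, so it becomes the next onset.
σ3/σ4 boundary: cluster /mm/ — the longest permitted-onset suffix is /m/; onset = /m/, preceding coda = /m/.
σ4/σ5 boundary: /mw/ is a licit onset in full, so it all attaches to the next syllable.
Syllabification: vy.tju.kam.ma.mwiwf.
Classifying each syllable: /vy/ (open), /tju/ (open), /kam/ (closed), /ma/ (open), /mwiwf/ (closed).
Open syllables: 3.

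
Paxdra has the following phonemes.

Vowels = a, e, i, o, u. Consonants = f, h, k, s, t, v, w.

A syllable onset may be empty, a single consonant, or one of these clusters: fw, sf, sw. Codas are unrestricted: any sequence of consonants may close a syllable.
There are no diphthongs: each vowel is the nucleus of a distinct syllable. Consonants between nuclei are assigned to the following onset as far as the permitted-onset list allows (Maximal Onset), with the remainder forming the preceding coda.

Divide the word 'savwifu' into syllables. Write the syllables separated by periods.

sav.wi.fu

Vowels present: a, i, u; each is a nucleus, giving 3 syllables.
/a…i/ gap (V1→V2): /vw/; trying suffixes from longest down, /w/ is the first permitted one, so coda /v/ | onset /w/.
/i…u/ gap (V2→V3): /f/ is a single consonant, so it becomes the next onset.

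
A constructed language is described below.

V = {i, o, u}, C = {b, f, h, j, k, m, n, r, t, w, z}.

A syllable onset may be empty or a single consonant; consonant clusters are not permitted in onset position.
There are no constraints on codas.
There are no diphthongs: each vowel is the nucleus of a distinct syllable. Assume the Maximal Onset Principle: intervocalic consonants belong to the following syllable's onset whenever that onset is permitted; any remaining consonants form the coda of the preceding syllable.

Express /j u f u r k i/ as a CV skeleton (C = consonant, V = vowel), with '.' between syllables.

The vowels are u, u, i — 3 nuclei, so 3 syllables.
V1 /u/ – V2 /u/: /f/ → onset of the next syllable (single consonants are always licit onsets).
V2 /u/ – V3 /i/: /rk/ splits as /r/ + /k/ (/k/ is the longest suffix that is a licit onset).
Result: ju.fur.ki.
Mapping each syllable to C/V: /ju/ → CV, /fur/ → CVC, /ki/ → CV.

CV.CVC.CV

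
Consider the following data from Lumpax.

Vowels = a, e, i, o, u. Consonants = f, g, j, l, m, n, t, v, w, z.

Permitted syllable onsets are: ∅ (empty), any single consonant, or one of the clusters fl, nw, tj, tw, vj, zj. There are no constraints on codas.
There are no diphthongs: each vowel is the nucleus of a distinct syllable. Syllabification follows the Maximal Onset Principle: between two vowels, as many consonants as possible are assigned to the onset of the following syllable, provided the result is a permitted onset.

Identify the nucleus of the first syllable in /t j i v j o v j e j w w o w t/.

The vowels are i, o, e, o — 4 nuclei, so 4 syllables.
The first nucleus (vowel 1 from the left) is /i/.

i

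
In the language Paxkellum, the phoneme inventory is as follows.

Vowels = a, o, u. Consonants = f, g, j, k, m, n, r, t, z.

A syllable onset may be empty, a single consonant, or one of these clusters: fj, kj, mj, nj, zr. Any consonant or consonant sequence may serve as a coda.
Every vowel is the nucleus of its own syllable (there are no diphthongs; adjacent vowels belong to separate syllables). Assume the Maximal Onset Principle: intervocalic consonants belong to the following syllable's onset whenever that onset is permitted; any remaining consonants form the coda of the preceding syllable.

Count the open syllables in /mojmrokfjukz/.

0

Vowels present: o, o, u; each is a nucleus, giving 3 syllables.
Between /o/ (V1) and /o/ (V2): /jmr/ splits as /jm/ + /r/ (/r/ is the longest suffix that is a licit onset).
Between /o/ (V2) and /u/ (V3): /kfj/; trying suffixes from longest down, /fj/ is the first permitted one, so coda /k/ | onset /fj/.
Syllabification: mojm.rok.fjukz.
Classifying each syllable: /mojm/ (closed), /rok/ (closed), /fjukz/ (closed).
Open syllables: 0.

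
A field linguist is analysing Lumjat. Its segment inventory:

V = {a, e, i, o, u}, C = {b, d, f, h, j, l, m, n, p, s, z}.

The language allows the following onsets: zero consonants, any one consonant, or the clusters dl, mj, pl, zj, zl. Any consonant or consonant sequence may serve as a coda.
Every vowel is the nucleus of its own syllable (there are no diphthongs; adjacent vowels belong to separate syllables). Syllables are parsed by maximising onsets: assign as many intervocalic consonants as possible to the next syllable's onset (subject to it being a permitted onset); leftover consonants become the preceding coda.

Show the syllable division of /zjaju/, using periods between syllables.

Vowels present: a, u; each is a nucleus, giving 2 syllables.
V1 /a/ – V2 /u/: just /j/ — single C goes to the following onset.

zja.ju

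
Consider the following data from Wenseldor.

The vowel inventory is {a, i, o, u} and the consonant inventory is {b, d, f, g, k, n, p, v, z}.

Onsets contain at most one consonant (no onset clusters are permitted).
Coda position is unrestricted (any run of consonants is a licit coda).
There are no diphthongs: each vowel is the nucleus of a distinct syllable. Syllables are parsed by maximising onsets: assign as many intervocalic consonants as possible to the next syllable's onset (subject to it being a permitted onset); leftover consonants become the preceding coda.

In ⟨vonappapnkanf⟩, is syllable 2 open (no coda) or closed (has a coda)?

Vowels present: o, a, a, a; each is a nucleus, giving 4 syllables.
V1 /o/ – V2 /a/: /n/ → onset of the next syllable (single consonants are always licit onsets).
V2 /a/ – V3 /a/: /pp/ splits as /p/ + /p/ (/p/ is the longest suffix that is a licit onset).
V3 /a/ – V4 /a/: /pnk/; trying suffixes from longest down, /k/ is the first permitted one, so coda /pn/ | onset /k/.
Result: vo.nap.papn.kanf.
Syllable 2 is /nap/ with coda /p/, so it is closed.

closed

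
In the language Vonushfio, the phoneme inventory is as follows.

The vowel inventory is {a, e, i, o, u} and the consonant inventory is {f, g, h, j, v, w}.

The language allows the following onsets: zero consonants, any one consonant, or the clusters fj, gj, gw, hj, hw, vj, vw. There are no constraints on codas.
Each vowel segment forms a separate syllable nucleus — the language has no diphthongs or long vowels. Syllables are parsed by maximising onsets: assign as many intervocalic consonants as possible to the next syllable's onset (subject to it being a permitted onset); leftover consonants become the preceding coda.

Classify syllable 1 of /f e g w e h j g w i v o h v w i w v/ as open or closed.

The vowels are e, e, i, o, i — 5 nuclei, so 5 syllables.
/e…e/ gap (V1→V2): /gw/ is a licit onset in full, so it all attaches to the next syllable.
/e…i/ gap (V2→V3): /hjgw/ splits as /hj/ + /gw/ (/gw/ is the longest suffix that is a licit onset).
/i…o/ gap (V3→V4): just /v/ — single C goes to the following onset.
/o…i/ gap (V4→V5): cluster /hvw/ — the longest permitted-onset suffix is /vw/; onset = /vw/, preceding coda = /h/.
So the parse is fe.gwehj.gwi.voh.vwiwv.
Syllable 1 is /fe/; it ends in its nucleus with no coda, so it is open.

open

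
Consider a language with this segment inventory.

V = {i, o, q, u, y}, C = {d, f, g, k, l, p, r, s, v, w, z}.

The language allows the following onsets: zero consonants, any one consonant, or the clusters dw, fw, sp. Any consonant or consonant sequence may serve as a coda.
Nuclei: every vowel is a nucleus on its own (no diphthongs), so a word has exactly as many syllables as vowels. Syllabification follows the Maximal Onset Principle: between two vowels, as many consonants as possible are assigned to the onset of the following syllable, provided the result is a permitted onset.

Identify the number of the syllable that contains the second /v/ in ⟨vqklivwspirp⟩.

Nuclei (vowels): q, i, i → 3 syllables.
/q…i/ gap (V1→V2): cluster /kl/ — the longest permitted-onset suffix is /l/; onset = /l/, preceding coda = /k/.
/i…i/ gap (V2→V3): /vwsp/ — longest licit onset from the right is /sp/, leaving /vw/ as coda.
Syllabification: vqk.livw.spirp.
The second /v/ is in the coda of syllable 2 (/livw/).

2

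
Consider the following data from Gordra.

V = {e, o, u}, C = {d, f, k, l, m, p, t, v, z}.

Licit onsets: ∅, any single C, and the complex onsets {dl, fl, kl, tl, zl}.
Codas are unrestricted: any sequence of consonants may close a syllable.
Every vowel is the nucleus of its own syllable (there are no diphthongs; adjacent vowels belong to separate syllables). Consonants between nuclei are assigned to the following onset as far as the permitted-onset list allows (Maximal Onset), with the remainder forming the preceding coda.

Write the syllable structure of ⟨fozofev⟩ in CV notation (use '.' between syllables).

Vowels present: o, o, e; each is a nucleus, giving 3 syllables.
Between /o/ (V1) and /o/ (V2): just /z/ — single C goes to the following onset.
Between /o/ (V2) and /e/ (V3): /f/ is a single consonant, so it becomes the next onset.
Syllabification: fo.zo.fev.
Mapping each syllable to C/V: /fo/ → CV, /zo/ → CV, /fev/ → CVC.

CV.CV.CVC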